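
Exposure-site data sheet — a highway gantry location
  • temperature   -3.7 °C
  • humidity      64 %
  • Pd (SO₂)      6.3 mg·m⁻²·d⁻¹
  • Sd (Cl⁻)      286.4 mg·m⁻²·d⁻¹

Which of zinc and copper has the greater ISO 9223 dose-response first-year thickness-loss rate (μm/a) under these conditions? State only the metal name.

zinc: f(T) = +0.038·(T−10) [T≤10 °C] = -0.5206
  Pd branch = 0.0129·Pd^0.44·e^(0.046·RH+f) = 0.3272 μm/a
  Cl⁻ term: 0.0175·286.4^0.57·exp(0.008·64+0.085·-3.7) = 0.5361
  r_corr = 0.3272 + 0.5361 = 0.8633 μm/a
copper: temperature factor f = +0.126·(-13.7) = -1.7262
  SO₂ term: 0.0053·6.3^0.26·exp(0.059·64-1.7262) = 0.06642
  Cl⁻ term: 0.01025·286.4^0.27·exp(0.036·64+0.049·-3.7) = 0.3944
  r_corr = 0.06642 + 0.3944 = 0.4609 μm/a
Ordering by μm/a: zinc (0.863) > copper (0.461)

zinc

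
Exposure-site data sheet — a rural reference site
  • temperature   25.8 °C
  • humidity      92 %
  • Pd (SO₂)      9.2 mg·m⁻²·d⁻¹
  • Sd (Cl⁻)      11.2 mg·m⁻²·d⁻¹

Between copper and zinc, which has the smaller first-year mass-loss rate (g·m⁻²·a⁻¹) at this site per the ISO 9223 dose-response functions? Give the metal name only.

zinc

copper: T>10 °C ⇒ hinge -0.080·(25.8−10) = -1.2640
  Pd branch = 0.0053·Pd^0.26·e^(0.059·RH+f) = 0.6071 μm/a
  Cl⁻ term: 0.01025·11.2^0.27·exp(0.036·92+0.049·25.8) = 1.912
  sum: 0.6071 + 1.912 → r_corr = 2.519 μm/a
  mass loss = 2.519 μm/a × 8.96 g/cm³ = 22.57 g·m⁻²·a⁻¹
zinc: temperature factor f = -0.071·(15.8) = -1.1218
  Pd branch = 0.0129·Pd^0.44·e^(0.046·RH+f) = 0.7681 μm/a
  Sd branch = 0.0175·Sd^0.57·e^(0.008·RH+0.085·T) = 1.298 μm/a
  sum: 0.7681 + 1.298 → r_corr = 2.066 μm/a
  mass loss = 2.066 μm/a × 7.14 g/cm³ = 14.75 g·m⁻²·a⁻¹
Ordering by g·m⁻²·a⁻¹: copper (22.6) > zinc (14.7)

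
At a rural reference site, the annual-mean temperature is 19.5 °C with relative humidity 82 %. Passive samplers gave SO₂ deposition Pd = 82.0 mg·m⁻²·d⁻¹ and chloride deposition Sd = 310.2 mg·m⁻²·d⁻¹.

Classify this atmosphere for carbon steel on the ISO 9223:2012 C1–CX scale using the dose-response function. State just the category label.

C5

carbon steel: temperature factor f = -0.054·(9.5) = -0.5130
  Pd branch = 1.77·Pd^0.52·e^(0.02·RH+f) = 54.03 μm/a
  Cl⁻ term: 0.102·310.2^0.62·exp(0.033·82+0.04·19.5) = 116.8
  sum: 54.03 + 116.8 → r_corr = 170.8 μm/a
ISO 9223 Table 2 (carbon steel): 80 < 171 ≤ 200 μm/a ⇒ C5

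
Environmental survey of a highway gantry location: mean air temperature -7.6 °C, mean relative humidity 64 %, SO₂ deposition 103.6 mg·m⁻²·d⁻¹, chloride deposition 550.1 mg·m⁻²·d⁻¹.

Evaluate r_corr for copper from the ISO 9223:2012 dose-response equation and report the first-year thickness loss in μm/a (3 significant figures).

r_corr = 0.473 μm/a

copper: temperature factor f = +0.126·(-17.6) = -2.2176
  Pd branch = 0.0053·Pd^0.26·e^(0.059·RH+f) = 0.08415 μm/a
  Sd branch = 0.01025·Sd^0.27·e^(0.036·RH+0.049·T) = 0.3886 μm/a
  r_corr = 0.08415 + 0.3886 = 0.4728 μm/a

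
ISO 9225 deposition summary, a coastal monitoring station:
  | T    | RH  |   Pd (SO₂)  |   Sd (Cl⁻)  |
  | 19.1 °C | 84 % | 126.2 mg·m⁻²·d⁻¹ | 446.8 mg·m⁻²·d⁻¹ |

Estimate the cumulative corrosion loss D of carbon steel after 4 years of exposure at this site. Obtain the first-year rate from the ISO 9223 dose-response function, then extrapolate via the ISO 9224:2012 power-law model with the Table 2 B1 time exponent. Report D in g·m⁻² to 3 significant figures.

D(4) = 3.66e+03 g·m⁻²

carbon steel: T>10 °C ⇒ hinge -0.054·(19.1−10) = -0.4914
  sulphur-dioxide contribution → 71.9 μm/a
  chloride contribution → 153.9 μm/a
  ⇒ r_corr(carbon steel) = 225.8 μm/a
ISO 9224: D(t) = r_corr · t^b with b = 0.523 (carbon steel, B1)
  D(4) = 225.8 × 4^0.523 = 225.8 × 2.065 = 466.3 μm
  Mass loss = 466.3 μm × 7.85 g/cm³ = 3660 g·m⁻²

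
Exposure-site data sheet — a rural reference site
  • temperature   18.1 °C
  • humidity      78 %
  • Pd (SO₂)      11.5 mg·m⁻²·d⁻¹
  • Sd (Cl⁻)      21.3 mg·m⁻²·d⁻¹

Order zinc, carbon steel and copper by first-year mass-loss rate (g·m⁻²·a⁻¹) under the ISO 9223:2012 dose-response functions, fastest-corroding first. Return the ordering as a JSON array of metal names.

zinc: T>10 °C ⇒ hinge -0.071·(18.1−10) = -0.5751
  sulphur-dioxide contribution → 0.7687 μm/a
  chloride contribution → 0.8697 μm/a
  ⇒ r_corr(zinc) = 1.638 μm/a
  mass loss = 1.638 μm/a × 7.14 g/cm³ = 11.7 g·m⁻²·a⁻¹
carbon steel: f(T) = -0.054·(T−10) [T>10 °C] = -0.4374
  sulphur-dioxide contribution → 19.37 μm/a
  chloride contribution → 18.39 μm/a
  ⇒ r_corr(carbon steel) = 37.75 μm/a
  mass loss = 37.75 μm/a × 7.85 g/cm³ = 296.4 g·m⁻²·a⁻¹
copper: T>10 °C ⇒ hinge -0.080·(18.1−10) = -0.6480
  sulphur-dioxide contribution → 0.5215 μm/a
  chloride contribution → 0.942 μm/a
  ⇒ r_corr(copper) = 1.464 μm/a
  mass loss = 1.464 μm/a × 8.96 g/cm³ = 13.11 g·m⁻²·a⁻¹
Ordering by g·m⁻²·a⁻¹: carbon steel (296) > copper (13.1) > zinc (11.7)

["carbon steel", "copper", "zinc"]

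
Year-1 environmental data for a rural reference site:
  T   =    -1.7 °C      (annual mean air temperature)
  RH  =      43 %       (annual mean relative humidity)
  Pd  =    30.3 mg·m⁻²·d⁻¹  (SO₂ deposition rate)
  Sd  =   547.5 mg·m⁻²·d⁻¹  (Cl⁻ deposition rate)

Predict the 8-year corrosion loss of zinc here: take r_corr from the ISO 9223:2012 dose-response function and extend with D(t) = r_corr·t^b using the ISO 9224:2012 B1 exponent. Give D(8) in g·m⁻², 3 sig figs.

zinc: T≤10 °C ⇒ hinge +0.038·(-1.7−10) = -0.4446
  Pd branch = 0.0129·Pd^0.44·e^(0.046·RH+f) = 0.2681 μm/a
  Sd branch = 0.0175·Sd^0.57·e^(0.008·RH+0.085·T) = 0.7772 μm/a
  r_corr = 0.2681 + 0.7772 = 1.045 μm/a
Long-term exponent b (ISO 9224 Table 2, B1) = 0.813
  D(8) = 1.045 × 8^0.813 = 1.045 × 5.423 = 5.669 μm
  Mass loss = 5.669 μm × 7.14 g/cm³ = 40.48 g·m⁻²

D(8) = 40.5 g·m⁻²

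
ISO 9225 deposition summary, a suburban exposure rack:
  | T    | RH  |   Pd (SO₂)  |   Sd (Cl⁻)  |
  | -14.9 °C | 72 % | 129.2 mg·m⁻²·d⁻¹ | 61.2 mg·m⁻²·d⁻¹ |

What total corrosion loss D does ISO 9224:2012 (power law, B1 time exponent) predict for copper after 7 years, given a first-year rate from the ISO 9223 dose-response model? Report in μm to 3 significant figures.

D(7) = 0.942 μm

copper: temperature factor f = +0.126·(-24.9) = -3.1374
  SO₂ term: 0.0053·129.2^0.26·exp(0.059·72-3.1374) = 0.05695
  Cl⁻ term: 0.01025·61.2^0.27·exp(0.036·72+0.049·-14.9) = 0.2003
  r_corr = 0.05695 + 0.2003 = 0.2573 μm/a
Long-term exponent b (ISO 9224 Table 2, B1) = 0.667
  D(7) = 0.2573 × 7^0.667 = 0.2573 × 3.662 = 0.9421 μm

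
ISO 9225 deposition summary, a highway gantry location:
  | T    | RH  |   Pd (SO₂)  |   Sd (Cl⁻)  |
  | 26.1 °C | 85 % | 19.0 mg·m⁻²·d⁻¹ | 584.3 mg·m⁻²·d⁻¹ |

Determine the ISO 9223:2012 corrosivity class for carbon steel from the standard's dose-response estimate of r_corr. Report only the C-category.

carbon steel: T>10 °C ⇒ hinge -0.054·(26.1−10) = -0.8694
  sulphur-dioxide contribution → 18.78 μm/a
  chloride contribution → 248.6 μm/a
  ⇒ r_corr(carbon steel) = 267.4 μm/a
267 μm/a falls in (200, 700] for carbon steel → category CX

CX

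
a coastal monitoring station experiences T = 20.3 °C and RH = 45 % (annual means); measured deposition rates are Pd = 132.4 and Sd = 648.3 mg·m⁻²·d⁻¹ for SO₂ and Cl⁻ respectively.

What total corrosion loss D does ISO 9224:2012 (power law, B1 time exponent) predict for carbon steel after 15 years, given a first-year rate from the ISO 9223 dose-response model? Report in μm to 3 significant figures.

carbon steel: temperature factor f = -0.054·(10.3) = -0.5562
  SO₂ term: 1.77·132.4^0.52·exp(0.02·45-0.5562) = 31.67
  Sd branch = 0.102·Sd^0.62·e^(0.033·RH+0.04·T) = 56.17 μm/a
  r_corr = 31.67 + 56.17 = 87.84 μm/a
Power-law: D(15) = r_corr · 15^0.523
  D(15) = 87.84 × 15^0.523 = 87.84 × 4.122 = 362.1 μm

D(15) = 362 μm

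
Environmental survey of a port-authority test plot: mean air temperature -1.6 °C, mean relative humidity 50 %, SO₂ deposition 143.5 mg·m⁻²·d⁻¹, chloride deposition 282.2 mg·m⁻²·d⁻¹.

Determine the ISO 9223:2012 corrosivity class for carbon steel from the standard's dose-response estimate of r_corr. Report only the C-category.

C3

carbon steel: temperature factor f = +0.150·(-11.6) = -1.7400
  SO₂ term: 1.77·143.5^0.52·exp(0.02·50-1.7400) = 11.17
  Sd branch = 0.102·Sd^0.62·e^(0.033·RH+0.04·T) = 16.47 μm/a
  sum: 11.17 + 16.47 → r_corr = 27.64 μm/a
27.6 μm/a falls in (25, 50] for carbon steel → category C3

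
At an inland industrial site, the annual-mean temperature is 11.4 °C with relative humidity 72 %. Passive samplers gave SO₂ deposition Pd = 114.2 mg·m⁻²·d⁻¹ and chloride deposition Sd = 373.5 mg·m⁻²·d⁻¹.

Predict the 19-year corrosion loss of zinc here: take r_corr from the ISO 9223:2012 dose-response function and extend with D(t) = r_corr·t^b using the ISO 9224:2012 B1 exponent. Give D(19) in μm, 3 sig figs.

D(19) = 54.5 μm

zinc: T>10 °C ⇒ hinge -0.071·(11.4−10) = -0.0994
  Pd branch = 0.0129·Pd^0.44·e^(0.046·RH+f) = 2.577 μm/a
  Sd branch = 0.0175·Sd^0.57·e^(0.008·RH+0.085·T) = 2.4 μm/a
  r_corr = 2.577 + 2.4 = 4.977 μm/a
Long-term exponent b (ISO 9224 Table 2, B1) = 0.813
  D(19) = 4.977 × 19^0.813 = 4.977 × 10.96 = 54.53 μm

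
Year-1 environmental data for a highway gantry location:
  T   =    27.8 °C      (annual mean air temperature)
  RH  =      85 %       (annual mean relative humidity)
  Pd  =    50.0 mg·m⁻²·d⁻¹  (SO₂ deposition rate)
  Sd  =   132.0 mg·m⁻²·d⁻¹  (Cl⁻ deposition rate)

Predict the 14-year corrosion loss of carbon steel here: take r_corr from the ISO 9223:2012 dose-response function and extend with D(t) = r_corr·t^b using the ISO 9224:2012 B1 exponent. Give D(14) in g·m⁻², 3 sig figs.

carbon steel: temperature factor f = -0.054·(17.8) = -0.9612
  Pd branch = 1.77·Pd^0.52·e^(0.02·RH+f) = 28.33 μm/a
  Sd branch = 0.102·Sd^0.62·e^(0.033·RH+0.04·T) = 105.8 μm/a
  r_corr = 28.33 + 105.8 = 134.1 μm/a
Long-term exponent b (ISO 9224 Table 2, B1) = 0.523
  D(14) = 134.1 × 14^0.523 = 134.1 × 3.976 = 533.3 μm
  Mass loss = 533.3 μm × 7.85 g/cm³ = 4186 g·m⁻²

D(14) = 4.19e+03 g·m⁻²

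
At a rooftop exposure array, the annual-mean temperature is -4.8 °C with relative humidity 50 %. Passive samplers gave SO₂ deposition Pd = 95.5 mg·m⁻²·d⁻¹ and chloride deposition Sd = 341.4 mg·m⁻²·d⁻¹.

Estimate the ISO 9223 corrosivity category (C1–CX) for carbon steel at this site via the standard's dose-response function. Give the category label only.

carbon steel: temperature factor f = +0.150·(-14.8) = -2.2200
  SO₂ term: 1.77·95.5^0.52·exp(0.02·50-2.2200) = 5.594
  Sd branch = 0.102·Sd^0.62·e^(0.033·RH+0.04·T) = 16.31 μm/a
  sum: 5.594 + 16.31 → r_corr = 21.9 μm/a
ISO 9223 Table 2 (carbon steel): 1.3 < 21.9 ≤ 25 μm/a ⇒ C2

C2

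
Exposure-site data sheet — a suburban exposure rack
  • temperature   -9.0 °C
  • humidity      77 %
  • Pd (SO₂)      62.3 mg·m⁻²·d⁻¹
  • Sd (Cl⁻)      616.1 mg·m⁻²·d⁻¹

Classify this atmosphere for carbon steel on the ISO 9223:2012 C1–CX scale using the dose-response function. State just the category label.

carbon steel: T≤10 °C ⇒ hinge +0.150·(-9.0−10) = -2.8500
  SO₂ term: 1.77·62.3^0.52·exp(0.02·77-2.8500) = 4.094
  Sd branch = 0.102·Sd^0.62·e^(0.033·RH+0.04·T) = 48.46 μm/a
  sum: 4.094 + 48.46 → r_corr = 52.55 μm/a
ISO 9223 Table 2 (carbon steel): 50 < 52.6 ≤ 80 μm/a ⇒ C4

C4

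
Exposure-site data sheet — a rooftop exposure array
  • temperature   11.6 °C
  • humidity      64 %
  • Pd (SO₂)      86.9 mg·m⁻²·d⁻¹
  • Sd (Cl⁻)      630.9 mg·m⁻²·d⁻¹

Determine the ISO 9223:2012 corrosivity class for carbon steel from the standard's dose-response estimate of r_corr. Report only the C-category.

C5

carbon steel: T>10 °C ⇒ hinge -0.054·(11.6−10) = -0.0864
  sulphur-dioxide contribution → 59.52 μm/a
  chloride contribution → 73 μm/a
  total first-year rate 132.5 μm/a
ISO 9223 Table 2 (carbon steel): 80 < 133 ≤ 200 μm/a ⇒ C5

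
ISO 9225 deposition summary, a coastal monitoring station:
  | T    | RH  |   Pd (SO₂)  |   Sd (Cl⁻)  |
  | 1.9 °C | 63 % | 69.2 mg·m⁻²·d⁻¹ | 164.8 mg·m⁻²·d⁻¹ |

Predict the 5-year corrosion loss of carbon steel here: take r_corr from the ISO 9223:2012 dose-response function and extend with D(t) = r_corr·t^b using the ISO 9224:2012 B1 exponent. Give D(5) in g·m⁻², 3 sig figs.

D(5) = 685 g·m⁻²

carbon steel: T≤10 °C ⇒ hinge +0.150·(1.9−10) = -1.2150
  SO₂ term: 1.77·69.2^0.52·exp(0.02·63-1.2150) = 16.76
  Sd branch = 0.102·Sd^0.62·e^(0.033·RH+0.04·T) = 20.85 μm/a
  sum: 16.76 + 20.85 → r_corr = 37.61 μm/a
Power-law: D(5) = r_corr · 5^0.523
  D(5) = 37.61 × 5^0.523 = 37.61 × 2.32 = 87.27 μm
  Mass loss = 87.27 μm × 7.85 g/cm³ = 685.1 g·m⁻²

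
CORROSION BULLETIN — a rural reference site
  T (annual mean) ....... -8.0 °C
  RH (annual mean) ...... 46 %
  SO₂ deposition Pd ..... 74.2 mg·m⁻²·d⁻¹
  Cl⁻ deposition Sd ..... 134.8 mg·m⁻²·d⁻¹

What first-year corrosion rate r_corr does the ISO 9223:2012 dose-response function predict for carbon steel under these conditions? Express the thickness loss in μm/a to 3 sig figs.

r_corr = 9.87 μm/a

carbon steel: temperature factor f = +0.150·(-18.0) = -2.7000
  SO₂ term: 1.77·74.2^0.52·exp(0.02·46-2.7000) = 2.802
  Sd branch = 0.102·Sd^0.62·e^(0.033·RH+0.04·T) = 7.068 μm/a
  sum: 2.802 + 7.068 → r_corr = 9.87 μm/a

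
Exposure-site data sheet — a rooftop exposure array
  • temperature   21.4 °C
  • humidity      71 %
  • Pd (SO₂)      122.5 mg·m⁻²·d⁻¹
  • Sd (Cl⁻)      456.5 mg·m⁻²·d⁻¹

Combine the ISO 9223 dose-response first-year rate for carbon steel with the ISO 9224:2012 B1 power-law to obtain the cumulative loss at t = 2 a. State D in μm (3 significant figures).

carbon steel: temperature factor f = -0.054·(11.4) = -0.6156
  Pd branch = 1.77·Pd^0.52·e^(0.02·RH+f) = 48.21 μm/a
  Cl⁻ term: 0.102·456.5^0.62·exp(0.033·71+0.04·21.4) = 111.4
  r_corr = 48.21 + 111.4 = 159.6 μm/a
Long-term exponent b (ISO 9224 Table 2, B1) = 0.523
  D(2) = 159.6 × 2^0.523 = 159.6 × 1.437 = 229.3 μm

D(2) = 229 μm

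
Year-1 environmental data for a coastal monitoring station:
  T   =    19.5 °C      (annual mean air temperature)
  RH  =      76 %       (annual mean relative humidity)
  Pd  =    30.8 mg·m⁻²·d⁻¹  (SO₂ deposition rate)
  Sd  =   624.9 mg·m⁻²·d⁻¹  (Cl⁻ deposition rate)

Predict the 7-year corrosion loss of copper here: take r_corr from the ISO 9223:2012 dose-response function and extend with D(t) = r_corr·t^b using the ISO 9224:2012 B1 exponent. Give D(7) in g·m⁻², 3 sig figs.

copper: T>10 °C ⇒ hinge -0.080·(19.5−10) = -0.7600
  Pd branch = 0.0053·Pd^0.26·e^(0.059·RH+f) = 0.5353 μm/a
  Sd branch = 0.01025·Sd^0.27·e^(0.036·RH+0.049·T) = 2.338 μm/a
  r_corr = 0.5353 + 2.338 = 2.873 μm/a
Power-law: D(7) = r_corr · 7^0.667
  D(7) = 2.873 × 7^0.667 = 2.873 × 3.662 = 10.52 μm
  Mass loss = 10.52 μm × 8.96 g/cm³ = 94.26 g·m⁻²

D(7) = 94.3 g·m⁻²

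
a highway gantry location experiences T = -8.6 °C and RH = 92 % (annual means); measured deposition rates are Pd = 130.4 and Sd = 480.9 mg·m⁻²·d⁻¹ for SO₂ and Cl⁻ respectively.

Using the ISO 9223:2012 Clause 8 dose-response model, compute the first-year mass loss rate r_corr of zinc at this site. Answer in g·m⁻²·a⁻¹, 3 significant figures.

r_corr = 30.9 g·m⁻²·a⁻¹

zinc: f(T) = +0.038·(T−10) [T≤10 °C] = -0.7068
  SO₂ term: 0.0129·130.4^0.44·exp(0.046·92-0.7068) = 3.735
  Sd branch = 0.0175·Sd^0.57·e^(0.008·RH+0.085·T) = 0.5943 μm/a
  r_corr = 3.735 + 0.5943 = 4.329 μm/a
Convert to mass loss: 4.329 μm/a × 7.14 g/cm³ = 30.91 g·m⁻²·a⁻¹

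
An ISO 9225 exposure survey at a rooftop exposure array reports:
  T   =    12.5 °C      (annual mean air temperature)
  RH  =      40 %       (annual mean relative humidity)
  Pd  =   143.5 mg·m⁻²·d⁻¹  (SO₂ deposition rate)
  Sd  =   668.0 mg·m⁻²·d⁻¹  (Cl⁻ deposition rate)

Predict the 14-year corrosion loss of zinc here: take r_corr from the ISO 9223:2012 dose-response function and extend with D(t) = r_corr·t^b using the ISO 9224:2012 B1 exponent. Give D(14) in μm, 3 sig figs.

zinc: temperature factor f = -0.071·(2.5) = -0.1775
  sulphur-dioxide contribution → 0.6048 μm/a
  chloride contribution → 2.842 μm/a
  ⇒ r_corr(zinc) = 3.446 μm/a
Long-term exponent b (ISO 9224 Table 2, B1) = 0.813
  D(14) = 3.446 × 14^0.813 = 3.446 × 8.547 = 29.46 μm

D(14) = 29.5 μm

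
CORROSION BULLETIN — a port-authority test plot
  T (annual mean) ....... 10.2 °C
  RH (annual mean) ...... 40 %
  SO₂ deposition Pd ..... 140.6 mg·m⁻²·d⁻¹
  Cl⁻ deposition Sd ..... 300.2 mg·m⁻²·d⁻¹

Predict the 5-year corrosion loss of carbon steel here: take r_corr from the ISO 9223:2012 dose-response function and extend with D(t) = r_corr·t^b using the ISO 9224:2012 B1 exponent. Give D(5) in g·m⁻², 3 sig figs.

D(5) = 1.29e+03 g·m⁻²

carbon steel: T>10 °C ⇒ hinge -0.054·(10.2−10) = -0.0108
  SO₂ term: 1.77·140.6^0.52·exp(0.02·40-0.0108) = 51.01
  Sd branch = 0.102·Sd^0.62·e^(0.033·RH+0.04·T) = 19.73 μm/a
  r_corr = 51.01 + 19.73 = 70.74 μm/a
Long-term exponent b (ISO 9224 Table 2, B1) = 0.523
  D(5) = 70.74 × 5^0.523 = 70.74 × 2.32 = 164.1 μm
  Mass loss = 164.1 μm × 7.85 g/cm³ = 1289 g·m⁻²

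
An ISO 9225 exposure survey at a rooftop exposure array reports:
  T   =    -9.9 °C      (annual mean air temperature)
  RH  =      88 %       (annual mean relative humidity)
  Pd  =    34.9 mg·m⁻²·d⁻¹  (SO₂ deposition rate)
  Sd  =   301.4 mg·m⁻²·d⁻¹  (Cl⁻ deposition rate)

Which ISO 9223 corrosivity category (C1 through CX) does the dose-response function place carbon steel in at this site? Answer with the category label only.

C3

carbon steel: f(T) = +0.150·(T−10) [T≤10 °C] = -2.9850
  Pd branch = 1.77·Pd^0.52·e^(0.02·RH+f) = 3.298 μm/a
  Cl⁻ term: 0.102·301.4^0.62·exp(0.033·88+0.04·-9.9) = 43.14
  sum: 3.298 + 43.14 → r_corr = 46.44 μm/a
ISO 9223 Table 2 (carbon steel): 25 < 46.4 ≤ 50 μm/a ⇒ C3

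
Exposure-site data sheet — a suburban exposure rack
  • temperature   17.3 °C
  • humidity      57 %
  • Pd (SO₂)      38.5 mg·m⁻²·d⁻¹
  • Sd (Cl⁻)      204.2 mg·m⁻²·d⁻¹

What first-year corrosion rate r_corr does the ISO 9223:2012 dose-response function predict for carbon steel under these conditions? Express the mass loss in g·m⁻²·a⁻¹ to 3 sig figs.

carbon steel: f(T) = -0.054·(T−10) [T>10 °C] = -0.3942
  SO₂ term: 1.77·38.5^0.52·exp(0.02·57-0.3942) = 24.91
  Sd branch = 0.102·Sd^0.62·e^(0.033·RH+0.04·T) = 36.16 μm/a
  sum: 24.91 + 36.16 → r_corr = 61.07 μm/a
Convert to mass loss: 61.07 μm/a × 7.85 g/cm³ = 479.4 g·m⁻²·a⁻¹

r_corr = 479 g·m⁻²·a⁻¹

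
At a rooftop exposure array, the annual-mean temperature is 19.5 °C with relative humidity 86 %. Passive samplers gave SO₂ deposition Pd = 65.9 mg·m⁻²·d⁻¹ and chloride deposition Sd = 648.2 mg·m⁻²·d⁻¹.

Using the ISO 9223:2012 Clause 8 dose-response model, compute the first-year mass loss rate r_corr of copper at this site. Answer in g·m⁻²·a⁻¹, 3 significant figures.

r_corr = 40.9 g·m⁻²·a⁻¹

copper: T>10 °C ⇒ hinge -0.080·(19.5−10) = -0.7600
  Pd branch = 0.0053·Pd^0.26·e^(0.059·RH+f) = 1.177 μm/a
  Sd branch = 0.01025·Sd^0.27·e^(0.036·RH+0.049·T) = 3.384 μm/a
  r_corr = 1.177 + 3.384 = 4.561 μm/a
Convert to mass loss: 4.561 μm/a × 8.96 g/cm³ = 40.87 g·m⁻²·a⁻¹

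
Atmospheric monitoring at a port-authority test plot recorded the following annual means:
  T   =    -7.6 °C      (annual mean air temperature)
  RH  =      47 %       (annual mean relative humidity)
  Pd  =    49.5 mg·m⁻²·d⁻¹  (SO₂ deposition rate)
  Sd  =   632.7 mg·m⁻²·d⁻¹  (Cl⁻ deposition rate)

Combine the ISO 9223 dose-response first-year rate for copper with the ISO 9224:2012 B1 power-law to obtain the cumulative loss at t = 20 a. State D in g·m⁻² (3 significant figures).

D(20) = 16.1 g·m⁻²

copper: temperature factor f = +0.126·(-17.6) = -2.2176
  Pd branch = 0.0053·Pd^0.26·e^(0.059·RH+f) = 0.02547 μm/a
  Sd branch = 0.01025·Sd^0.27·e^(0.036·RH+0.049·T) = 0.2188 μm/a
  sum: 0.02547 + 0.2188 → r_corr = 0.2443 μm/a
Long-term exponent b (ISO 9224 Table 2, B1) = 0.667
  D(20) = 0.2443 × 20^0.667 = 0.2443 × 7.375 = 1.802 μm
  Mass loss = 1.802 μm × 8.96 g/cm³ = 16.15 g·m⁻²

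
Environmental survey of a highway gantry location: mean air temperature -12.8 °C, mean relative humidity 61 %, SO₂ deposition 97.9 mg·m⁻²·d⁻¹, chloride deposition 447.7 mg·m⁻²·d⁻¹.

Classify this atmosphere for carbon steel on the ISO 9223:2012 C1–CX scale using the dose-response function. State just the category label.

carbon steel: f(T) = +0.150·(T−10) [T≤10 °C] = -3.4200
  Pd branch = 1.77·Pd^0.52·e^(0.02·RH+f) = 2.127 μm/a
  Sd branch = 0.102·Sd^0.62·e^(0.033·RH+0.04·T) = 20.14 μm/a
  r_corr = 2.127 + 20.14 = 22.27 μm/a
ISO 9223 Table 2 (carbon steel): 1.3 < 22.3 ≤ 25 μm/a ⇒ C2

C2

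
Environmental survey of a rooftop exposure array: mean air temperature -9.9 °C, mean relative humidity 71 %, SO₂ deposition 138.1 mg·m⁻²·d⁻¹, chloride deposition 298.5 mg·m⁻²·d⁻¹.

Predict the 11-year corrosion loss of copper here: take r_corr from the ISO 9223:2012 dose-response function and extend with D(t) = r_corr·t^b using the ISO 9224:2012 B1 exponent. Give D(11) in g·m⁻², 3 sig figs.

D(11) = 21.3 g·m⁻²

copper: temperature factor f = +0.126·(-19.9) = -2.5074
  sulphur-dioxide contribution → 0.1026 μm/a
  chloride contribution → 0.3787 μm/a
  ⇒ r_corr(copper) = 0.4813 μm/a
ISO 9224: D(t) = r_corr · t^b with b = 0.667 (copper, B1)
  D(11) = 0.4813 × 11^0.667 = 0.4813 × 4.95 = 2.383 μm
  Mass loss = 2.383 μm × 8.96 g/cm³ = 21.35 g·m⁻²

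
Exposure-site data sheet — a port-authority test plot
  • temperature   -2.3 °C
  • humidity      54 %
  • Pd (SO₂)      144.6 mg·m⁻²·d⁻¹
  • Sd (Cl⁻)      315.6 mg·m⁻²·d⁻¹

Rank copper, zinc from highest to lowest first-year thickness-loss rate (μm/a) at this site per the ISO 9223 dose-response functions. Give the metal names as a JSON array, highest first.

copper: T≤10 °C ⇒ hinge +0.126·(-2.3−10) = -1.5498
  SO₂ term: 0.0053·144.6^0.26·exp(0.059·54-1.5498) = 0.0992
  Sd branch = 0.01025·Sd^0.27·e^(0.036·RH+0.049·T) = 0.3026 μm/a
  sum: 0.0992 + 0.3026 → r_corr = 0.4018 μm/a
zinc: f(T) = +0.038·(T−10) [T≤10 °C] = -0.4674
  SO₂ term: 0.0129·144.6^0.44·exp(0.046·54-0.4674) = 0.8647
  Sd branch = 0.0175·Sd^0.57·e^(0.008·RH+0.085·T) = 0.5892 μm/a
  sum: 0.8647 + 0.5892 → r_corr = 1.454 μm/a
Ordering by μm/a: zinc (1.45) > copper (0.402)

["zinc", "copper"]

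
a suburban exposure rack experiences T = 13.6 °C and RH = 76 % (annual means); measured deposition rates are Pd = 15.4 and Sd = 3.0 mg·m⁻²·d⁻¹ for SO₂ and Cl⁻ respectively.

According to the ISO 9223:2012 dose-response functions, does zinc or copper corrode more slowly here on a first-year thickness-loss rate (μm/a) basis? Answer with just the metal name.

zinc: T>10 °C ⇒ hinge -0.071·(13.6−10) = -0.2556
  SO₂ term: 0.0129·15.4^0.44·exp(0.046·76-0.2556) = 1.097
  Sd branch = 0.0175·Sd^0.57·e^(0.008·RH+0.085·T) = 0.191 μm/a
  r_corr = 1.097 + 0.191 = 1.288 μm/a
copper: T>10 °C ⇒ hinge -0.080·(13.6−10) = -0.2880
  Pd branch = 0.0053·Pd^0.26·e^(0.059·RH+f) = 0.7167 μm/a
  Cl⁻ term: 0.01025·3.0^0.27·exp(0.036·76+0.049·13.6) = 0.4142
  r_corr = 0.7167 + 0.4142 = 1.131 μm/a
Ordering by μm/a: zinc (1.29) > copper (1.13)

copper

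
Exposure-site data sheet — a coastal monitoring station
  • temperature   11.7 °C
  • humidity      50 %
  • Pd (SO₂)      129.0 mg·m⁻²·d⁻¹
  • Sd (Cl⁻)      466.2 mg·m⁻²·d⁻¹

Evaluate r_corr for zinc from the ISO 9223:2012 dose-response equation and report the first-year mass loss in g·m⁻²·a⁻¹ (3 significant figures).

r_corr = 23.6 g·m⁻²·a⁻¹

zinc: f(T) = -0.071·(T−10) [T>10 °C] = -0.1207
  sulphur-dioxide contribution → 0.9676 μm/a
  chloride contribution → 2.343 μm/a
  total first-year rate 3.31 μm/a
Convert to mass loss: 3.31 μm/a × 7.14 g/cm³ = 23.64 g·m⁻²·a⁻¹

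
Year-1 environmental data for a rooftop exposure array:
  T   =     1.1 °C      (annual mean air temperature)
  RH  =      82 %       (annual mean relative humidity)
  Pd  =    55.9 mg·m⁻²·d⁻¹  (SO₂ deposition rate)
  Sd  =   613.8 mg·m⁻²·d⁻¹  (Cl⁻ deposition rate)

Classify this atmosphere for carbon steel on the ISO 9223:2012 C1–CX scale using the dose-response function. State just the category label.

C5

carbon steel: T≤10 °C ⇒ hinge +0.150·(1.1−10) = -1.3350
  sulphur-dioxide contribution → 19.46 μm/a
  chloride contribution → 85.41 μm/a
  total first-year rate 104.9 μm/a
Category bounds: 80…200 μm/a bracket r_corr ⇒ C5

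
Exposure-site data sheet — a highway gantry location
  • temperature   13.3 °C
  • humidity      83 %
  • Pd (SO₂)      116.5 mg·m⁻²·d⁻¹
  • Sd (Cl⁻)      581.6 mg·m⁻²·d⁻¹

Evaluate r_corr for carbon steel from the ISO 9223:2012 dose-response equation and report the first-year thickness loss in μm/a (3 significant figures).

carbon steel: f(T) = -0.054·(T−10) [T>10 °C] = -0.1782
  Pd branch = 1.77·Pd^0.52·e^(0.02·RH+f) = 92.47 μm/a
  Cl⁻ term: 0.102·581.6^0.62·exp(0.033·83+0.04·13.3) = 139.1
  r_corr = 92.47 + 139.1 = 231.5 μm/a

r_corr = 232 μm/a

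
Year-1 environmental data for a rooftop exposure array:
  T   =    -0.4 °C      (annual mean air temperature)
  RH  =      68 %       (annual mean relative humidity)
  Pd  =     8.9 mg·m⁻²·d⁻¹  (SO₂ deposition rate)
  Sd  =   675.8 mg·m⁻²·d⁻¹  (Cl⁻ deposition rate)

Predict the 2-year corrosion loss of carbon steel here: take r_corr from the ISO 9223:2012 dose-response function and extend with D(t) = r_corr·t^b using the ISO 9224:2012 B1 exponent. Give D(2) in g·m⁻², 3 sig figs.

D(2) = 658 g·m⁻²

carbon steel: temperature factor f = +0.150·(-10.4) = -1.5600
  sulphur-dioxide contribution → 4.516 μm/a
  chloride contribution → 53.79 μm/a
  ⇒ r_corr(carbon steel) = 58.31 μm/a
Power-law: D(2) = r_corr · 2^0.523
  D(2) = 58.31 × 2^0.523 = 58.31 × 1.437 = 83.78 μm
  Mass loss = 83.78 μm × 7.85 g/cm³ = 657.7 g·m⁻²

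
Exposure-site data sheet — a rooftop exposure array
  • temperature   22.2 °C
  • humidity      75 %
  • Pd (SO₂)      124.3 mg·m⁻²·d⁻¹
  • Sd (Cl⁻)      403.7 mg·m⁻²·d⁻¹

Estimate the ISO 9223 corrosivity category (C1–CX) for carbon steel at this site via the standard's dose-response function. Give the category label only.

C5

carbon steel: temperature factor f = -0.054·(12.2) = -0.6588
  sulphur-dioxide contribution → 50.4 μm/a
  chloride contribution → 121.6 μm/a
  ⇒ r_corr(carbon steel) = 172 μm/a
172 μm/a falls in (80, 200] for carbon steel → category C5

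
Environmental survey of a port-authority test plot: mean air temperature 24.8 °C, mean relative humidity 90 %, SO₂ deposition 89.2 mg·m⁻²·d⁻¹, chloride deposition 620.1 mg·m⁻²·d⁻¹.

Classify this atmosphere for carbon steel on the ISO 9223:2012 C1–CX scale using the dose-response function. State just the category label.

CX

carbon steel: T>10 °C ⇒ hinge -0.054·(24.8−10) = -0.7992
  sulphur-dioxide contribution → 49.75 μm/a
  chloride contribution → 288.8 μm/a
  total first-year rate 338.6 μm/a
ISO 9223 Table 2 (carbon steel): 200 < 339 ≤ 700 μm/a ⇒ CX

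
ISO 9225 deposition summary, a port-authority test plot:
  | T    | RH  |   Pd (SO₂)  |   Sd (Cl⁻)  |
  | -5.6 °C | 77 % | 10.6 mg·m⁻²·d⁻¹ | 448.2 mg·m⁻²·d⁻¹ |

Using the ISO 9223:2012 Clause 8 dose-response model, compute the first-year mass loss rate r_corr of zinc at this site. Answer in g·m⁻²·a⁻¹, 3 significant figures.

r_corr = 9.63 g·m⁻²·a⁻¹

zinc: temperature factor f = +0.038·(-15.6) = -0.5928
  SO₂ term: 0.0129·10.6^0.44·exp(0.046·77-0.5928) = 0.6959
  Cl⁻ term: 0.0175·448.2^0.57·exp(0.008·77+0.085·-5.6) = 0.6534
  r_corr = 0.6959 + 0.6534 = 1.349 μm/a
Convert to mass loss: 1.349 μm/a × 7.14 g/cm³ = 9.634 g·m⁻²·a⁻¹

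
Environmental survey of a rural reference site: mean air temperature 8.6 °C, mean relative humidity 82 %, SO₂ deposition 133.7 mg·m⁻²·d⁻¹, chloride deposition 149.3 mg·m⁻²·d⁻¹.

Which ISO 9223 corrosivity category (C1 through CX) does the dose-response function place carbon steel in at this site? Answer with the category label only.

C5

carbon steel: f(T) = +0.150·(T−10) [T≤10 °C] = -0.2100
  sulphur-dioxide contribution → 94.32 μm/a
  chloride contribution → 47.99 μm/a
  total first-year rate 142.3 μm/a
ISO 9223 Table 2 (carbon steel): 80 < 142 ≤ 200 μm/a ⇒ C5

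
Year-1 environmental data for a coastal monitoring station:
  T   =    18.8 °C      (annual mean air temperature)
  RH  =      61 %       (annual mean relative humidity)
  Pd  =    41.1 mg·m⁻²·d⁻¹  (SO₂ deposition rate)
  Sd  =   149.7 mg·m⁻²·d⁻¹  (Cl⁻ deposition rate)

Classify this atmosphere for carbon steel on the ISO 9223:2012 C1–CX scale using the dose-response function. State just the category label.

carbon steel: f(T) = -0.054·(T−10) [T>10 °C] = -0.4752
  Pd branch = 1.77·Pd^0.52·e^(0.02·RH+f) = 25.74 μm/a
  Cl⁻ term: 0.102·149.7^0.62·exp(0.033·61+0.04·18.8) = 36.15
  sum: 25.74 + 36.15 → r_corr = 61.89 μm/a
61.9 μm/a falls in (50, 80] for carbon steel → category C4

C4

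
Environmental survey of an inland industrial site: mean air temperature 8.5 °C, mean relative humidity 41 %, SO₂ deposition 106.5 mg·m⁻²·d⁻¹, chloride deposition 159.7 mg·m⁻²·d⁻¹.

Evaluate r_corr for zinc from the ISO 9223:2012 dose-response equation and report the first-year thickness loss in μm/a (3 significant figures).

r_corr = 1.53 μm/a

zinc: temperature factor f = +0.038·(-1.5) = -0.0570
  SO₂ term: 0.0129·106.5^0.44·exp(0.046·41-0.0570) = 0.6265
  Sd branch = 0.0175·Sd^0.57·e^(0.008·RH+0.085·T) = 0.9019 μm/a
  sum: 0.6265 + 0.9019 → r_corr = 1.528 μm/a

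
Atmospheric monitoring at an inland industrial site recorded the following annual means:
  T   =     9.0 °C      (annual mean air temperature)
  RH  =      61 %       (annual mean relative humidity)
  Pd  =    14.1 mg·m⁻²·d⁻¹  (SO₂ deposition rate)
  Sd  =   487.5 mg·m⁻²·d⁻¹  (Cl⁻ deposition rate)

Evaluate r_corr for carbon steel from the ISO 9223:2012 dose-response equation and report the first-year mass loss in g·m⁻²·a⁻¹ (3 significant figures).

r_corr = 559 g·m⁻²·a⁻¹

carbon steel: temperature factor f = +0.150·(-1.0) = -0.1500
  Pd branch = 1.77·Pd^0.52·e^(0.02·RH+f) = 20.43 μm/a
  Sd branch = 0.102·Sd^0.62·e^(0.033·RH+0.04·T) = 50.78 μm/a
  sum: 20.43 + 50.78 → r_corr = 71.21 μm/a
Convert to mass loss: 71.21 μm/a × 7.85 g/cm³ = 559 g·m⁻²·a⁻¹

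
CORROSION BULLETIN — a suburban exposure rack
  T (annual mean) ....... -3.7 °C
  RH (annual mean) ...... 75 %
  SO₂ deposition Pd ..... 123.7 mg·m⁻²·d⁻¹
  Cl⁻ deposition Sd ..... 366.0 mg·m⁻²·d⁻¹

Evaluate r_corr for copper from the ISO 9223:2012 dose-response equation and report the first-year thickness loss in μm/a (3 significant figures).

copper: f(T) = +0.126·(T−10) [T≤10 °C] = -1.7262
  SO₂ term: 0.0053·123.7^0.26·exp(0.059·75-1.7262) = 0.2757
  Sd branch = 0.01025·Sd^0.27·e^(0.036·RH+0.049·T) = 0.6262 μm/a
  sum: 0.2757 + 0.6262 → r_corr = 0.9019 μm/a

r_corr = 0.902 μm/a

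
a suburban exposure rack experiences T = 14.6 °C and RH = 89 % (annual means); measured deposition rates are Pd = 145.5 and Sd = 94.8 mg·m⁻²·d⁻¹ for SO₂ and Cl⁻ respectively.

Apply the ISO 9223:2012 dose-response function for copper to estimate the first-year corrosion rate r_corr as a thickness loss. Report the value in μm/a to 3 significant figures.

copper: f(T) = -0.080·(T−10) [T>10 °C] = -0.3680
  sulphur-dioxide contribution → 2.554 μm/a
  chloride contribution → 1.765 μm/a
  total first-year rate 4.319 μm/a

r_corr = 4.32 μm/a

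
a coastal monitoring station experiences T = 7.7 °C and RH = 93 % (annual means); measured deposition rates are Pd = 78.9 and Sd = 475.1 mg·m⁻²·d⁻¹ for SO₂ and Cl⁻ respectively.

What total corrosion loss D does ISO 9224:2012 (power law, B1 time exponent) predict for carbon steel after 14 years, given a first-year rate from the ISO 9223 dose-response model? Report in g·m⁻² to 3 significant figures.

carbon steel: T≤10 °C ⇒ hinge +0.150·(7.7−10) = -0.3450
  sulphur-dioxide contribution → 78.06 μm/a
  chloride contribution → 136.4 μm/a
  total first-year rate 214.5 μm/a
ISO 9224: D(t) = r_corr · t^b with b = 0.523 (carbon steel, B1)
  D(14) = 214.5 × 14^0.523 = 214.5 × 3.976 = 852.6 μm
  Mass loss = 852.6 μm × 7.85 g/cm³ = 6693 g·m⁻²

D(14) = 6.69e+03 g·m⁻²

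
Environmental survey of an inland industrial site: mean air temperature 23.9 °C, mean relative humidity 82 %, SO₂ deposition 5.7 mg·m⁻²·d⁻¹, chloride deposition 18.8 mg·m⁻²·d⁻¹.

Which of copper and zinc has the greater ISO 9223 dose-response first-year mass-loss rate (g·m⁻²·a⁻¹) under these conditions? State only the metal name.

copper: temperature factor f = -0.080·(13.9) = -1.1120
  sulphur-dioxide contribution → 0.3459 μm/a
  chloride contribution → 1.398 μm/a
  total first-year rate 1.744 μm/a
  mass loss = 1.744 μm/a × 8.96 g/cm³ = 15.62 g·m⁻²·a⁻¹
zinc: f(T) = -0.071·(T−10) [T>10 °C] = -0.9869
  sulphur-dioxide contribution → 0.4495 μm/a
  chloride contribution → 1.369 μm/a
  ⇒ r_corr(zinc) = 1.819 μm/a
  mass loss = 1.819 μm/a × 7.14 g/cm³ = 12.99 g·m⁻²·a⁻¹
Ordering by g·m⁻²·a⁻¹: copper (15.6) > zinc (13)

copper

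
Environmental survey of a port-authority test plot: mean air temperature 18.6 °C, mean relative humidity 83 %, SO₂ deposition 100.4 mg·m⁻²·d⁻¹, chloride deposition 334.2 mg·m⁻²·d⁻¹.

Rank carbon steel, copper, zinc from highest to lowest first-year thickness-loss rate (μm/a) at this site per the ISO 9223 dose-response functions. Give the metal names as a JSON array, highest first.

carbon steel: f(T) = -0.054·(T−10) [T>10 °C] = -0.4644
  SO₂ term: 1.77·100.4^0.52·exp(0.02·83-0.4644) = 64.29
  Cl⁻ term: 0.102·334.2^0.62·exp(0.033·83+0.04·18.6) = 121.9
  r_corr = 64.29 + 121.9 = 186.2 μm/a
copper: f(T) = -0.080·(T−10) [T>10 °C] = -0.6880
  SO₂ term: 0.0053·100.4^0.26·exp(0.059·83-0.6880) = 1.182
  Sd branch = 0.01025·Sd^0.27·e^(0.036·RH+0.049·T) = 2.43 μm/a
  sum: 1.182 + 2.43 → r_corr = 3.613 μm/a
zinc: T>10 °C ⇒ hinge -0.071·(18.6−10) = -0.6106
  Pd branch = 0.0129·Pd^0.44·e^(0.046·RH+f) = 2.423 μm/a
  Cl⁻ term: 0.0175·334.2^0.57·exp(0.008·83+0.085·18.6) = 4.536
  r_corr = 2.423 + 4.536 = 6.959 μm/a
Ordering by μm/a: carbon steel (186) > zinc (6.96) > copper (3.61)

["carbon steel", "zinc", "copper"]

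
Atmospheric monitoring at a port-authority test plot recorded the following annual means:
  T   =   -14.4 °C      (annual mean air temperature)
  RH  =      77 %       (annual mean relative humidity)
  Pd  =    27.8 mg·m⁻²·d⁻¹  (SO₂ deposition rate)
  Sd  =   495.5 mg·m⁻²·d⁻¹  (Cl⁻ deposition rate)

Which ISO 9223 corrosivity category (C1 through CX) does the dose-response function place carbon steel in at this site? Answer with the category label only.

C3

carbon steel: temperature factor f = +0.150·(-24.4) = -3.6600
  sulphur-dioxide contribution → 1.197 μm/a
  chloride contribution → 34.11 μm/a
  total first-year rate 35.31 μm/a
35.3 μm/a falls in (25, 50] for carbon steel → category C3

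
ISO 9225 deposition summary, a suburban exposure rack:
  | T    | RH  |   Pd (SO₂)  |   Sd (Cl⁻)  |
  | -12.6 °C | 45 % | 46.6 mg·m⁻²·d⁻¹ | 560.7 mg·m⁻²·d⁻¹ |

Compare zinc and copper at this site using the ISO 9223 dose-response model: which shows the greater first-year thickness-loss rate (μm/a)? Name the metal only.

zinc: f(T) = +0.038·(T−10) [T≤10 °C] = -0.8588
  Pd branch = 0.0129·Pd^0.44·e^(0.046·RH+f) = 0.2348 μm/a
  Sd branch = 0.0175·Sd^0.57·e^(0.008·RH+0.085·T) = 0.317 μm/a
  sum: 0.2348 + 0.317 → r_corr = 0.5518 μm/a
copper: T≤10 °C ⇒ hinge +0.126·(-12.6−10) = -2.8476
  Pd branch = 0.0053·Pd^0.26·e^(0.059·RH+f) = 0.01187 μm/a
  Sd branch = 0.01025·Sd^0.27·e^(0.036·RH+0.049·T) = 0.1543 μm/a
  sum: 0.01187 + 0.1543 → r_corr = 0.1661 μm/a
Ordering by μm/a: zinc (0.552) > copper (0.166)

zinc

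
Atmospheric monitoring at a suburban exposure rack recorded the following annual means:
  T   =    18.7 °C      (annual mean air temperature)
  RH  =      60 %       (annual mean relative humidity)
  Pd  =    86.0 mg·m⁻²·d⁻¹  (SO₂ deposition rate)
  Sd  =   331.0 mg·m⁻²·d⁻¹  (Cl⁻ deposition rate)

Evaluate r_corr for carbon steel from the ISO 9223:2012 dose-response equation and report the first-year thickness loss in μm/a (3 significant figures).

carbon steel: T>10 °C ⇒ hinge -0.054·(18.7−10) = -0.4698
  sulphur-dioxide contribution → 37.24 μm/a
  chloride contribution → 56.97 μm/a
  ⇒ r_corr(carbon steel) = 94.21 μm/a

r_corr = 94.2 μm/a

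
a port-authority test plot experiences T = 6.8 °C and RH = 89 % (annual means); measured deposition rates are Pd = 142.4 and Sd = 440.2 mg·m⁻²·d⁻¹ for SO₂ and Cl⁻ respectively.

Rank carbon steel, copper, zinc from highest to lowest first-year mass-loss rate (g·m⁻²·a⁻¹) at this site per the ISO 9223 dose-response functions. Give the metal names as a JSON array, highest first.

["carbon steel", "zinc", "copper"]

carbon steel: T≤10 °C ⇒ hinge +0.150·(6.8−10) = -0.4800
  sulphur-dioxide contribution → 85.58 μm/a
  chloride contribution → 110 μm/a
  total first-year rate 195.6 μm/a
  mass loss = 195.6 μm/a × 7.85 g/cm³ = 1535 g·m⁻²·a⁻¹
copper: temperature factor f = +0.126·(-3.2) = -0.4032
  sulphur-dioxide contribution → 2.452 μm/a
  chloride contribution → 1.823 μm/a
  ⇒ r_corr(copper) = 4.275 μm/a
  mass loss = 4.275 μm/a × 8.96 g/cm³ = 38.3 g·m⁻²·a⁻¹
zinc: temperature factor f = +0.038·(-3.2) = -0.1216
  sulphur-dioxide contribution → 6.072 μm/a
  chloride contribution → 2.042 μm/a
  ⇒ r_corr(zinc) = 8.114 μm/a
  mass loss = 8.114 μm/a × 7.14 g/cm³ = 57.94 g·m⁻²·a⁻¹
Ordering by g·m⁻²·a⁻¹: carbon steel (1540) > zinc (57.9) > copper (38.3)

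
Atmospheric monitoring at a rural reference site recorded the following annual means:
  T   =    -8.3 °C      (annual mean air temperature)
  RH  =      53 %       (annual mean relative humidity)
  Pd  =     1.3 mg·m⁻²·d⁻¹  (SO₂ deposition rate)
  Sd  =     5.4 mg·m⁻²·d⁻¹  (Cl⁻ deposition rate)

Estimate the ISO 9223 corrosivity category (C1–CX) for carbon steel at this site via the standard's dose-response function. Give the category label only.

C2

carbon steel: temperature factor f = +0.150·(-18.3) = -2.7450
  Pd branch = 1.77·Pd^0.52·e^(0.02·RH+f) = 0.3762 μm/a
  Cl⁻ term: 0.102·5.4^0.62·exp(0.033·53+0.04·-8.3) = 1.197
  r_corr = 0.3762 + 1.197 = 1.573 μm/a
1.57 μm/a falls in (1.3, 25] for carbon steel → category C2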